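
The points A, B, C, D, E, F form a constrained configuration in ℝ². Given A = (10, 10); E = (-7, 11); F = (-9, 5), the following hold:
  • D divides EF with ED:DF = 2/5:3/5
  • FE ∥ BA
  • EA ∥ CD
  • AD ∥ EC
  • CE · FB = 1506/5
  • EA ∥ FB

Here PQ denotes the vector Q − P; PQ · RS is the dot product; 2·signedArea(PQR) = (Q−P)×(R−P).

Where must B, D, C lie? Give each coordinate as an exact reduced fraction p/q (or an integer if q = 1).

1. B_x = 8  [FE ∥ BA ∩ EA ∥ FB]
2. B_y = 4  [FE ∥ BA ∩ EA ∥ FB]
   → B = (8, 4)
3. D_x = -39/5  [D divides EF with ED:DF = 2/5:3/5]
4. D_y = 43/5  [D divides EF with ED:DF = 2/5:3/5]
   → D = (-39/5, 43/5)
5. C_x = -124/5  [EA ∥ CD ∩ AD ∥ EC]
6. C_y = 48/5  [EA ∥ CD ∩ AD ∥ EC]
   → C = (-124/5, 48/5)

B = (8, 4)
C = (-124/5, 48/5)
D = (-39/5, 43/5)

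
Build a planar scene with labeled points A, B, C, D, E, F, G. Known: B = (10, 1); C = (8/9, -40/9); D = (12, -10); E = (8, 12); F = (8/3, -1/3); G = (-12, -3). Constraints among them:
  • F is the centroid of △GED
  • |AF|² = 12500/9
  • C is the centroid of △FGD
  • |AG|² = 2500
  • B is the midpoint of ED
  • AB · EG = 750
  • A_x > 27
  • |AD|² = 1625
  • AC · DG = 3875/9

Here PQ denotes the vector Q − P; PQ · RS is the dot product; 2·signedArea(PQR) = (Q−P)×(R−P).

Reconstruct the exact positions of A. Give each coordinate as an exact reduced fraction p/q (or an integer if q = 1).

1. A_x = 28  [AB · EG = 750 ∩ AC · DG = 3875/9]
2. A_y = 27  [AB · EG = 750 ∩ AC · DG = 3875/9]
   → A = (28, 27)

A = (28, 27)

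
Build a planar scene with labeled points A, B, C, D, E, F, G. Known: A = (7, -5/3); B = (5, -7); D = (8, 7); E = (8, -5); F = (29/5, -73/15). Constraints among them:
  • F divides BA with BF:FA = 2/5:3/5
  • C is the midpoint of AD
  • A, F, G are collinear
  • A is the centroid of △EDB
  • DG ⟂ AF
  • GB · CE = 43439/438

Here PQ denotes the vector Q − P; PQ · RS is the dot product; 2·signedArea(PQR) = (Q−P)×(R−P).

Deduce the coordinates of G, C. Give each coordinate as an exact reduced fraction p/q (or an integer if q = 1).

1. G_x = 728/73  [A, F, G are collinear ∩ DG ⟂ AF]
2. G_y = 457/73  [A, F, G are collinear ∩ DG ⟂ AF]
   → G = (728/73, 457/73)
3. C_x = 15/2  [C is the midpoint of AD]
4. C_y = 8/3  [C is the midpoint of AD]
   → C = (15/2, 8/3)

C = (15/2, 8/3)
G = (728/73, 457/73)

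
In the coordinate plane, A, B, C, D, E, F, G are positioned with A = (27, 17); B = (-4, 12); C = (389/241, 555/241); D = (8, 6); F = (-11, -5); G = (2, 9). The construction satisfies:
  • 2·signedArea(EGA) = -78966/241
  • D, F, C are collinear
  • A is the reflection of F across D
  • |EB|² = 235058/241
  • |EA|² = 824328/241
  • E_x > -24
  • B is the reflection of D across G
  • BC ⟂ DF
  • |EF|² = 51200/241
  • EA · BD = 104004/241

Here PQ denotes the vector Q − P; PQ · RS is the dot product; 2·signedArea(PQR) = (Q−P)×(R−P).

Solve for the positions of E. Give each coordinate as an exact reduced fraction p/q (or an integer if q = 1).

E = (-5691/241, -2965/241)

1. E_x = -5691/241  [2·signedArea(EGA) = -78966/241 ∩ EA · BD = 104004/241]
2. E_y = -2965/241  [2·signedArea(EGA) = -78966/241 ∩ EA · BD = 104004/241]
   → E = (-5691/241, -2965/241)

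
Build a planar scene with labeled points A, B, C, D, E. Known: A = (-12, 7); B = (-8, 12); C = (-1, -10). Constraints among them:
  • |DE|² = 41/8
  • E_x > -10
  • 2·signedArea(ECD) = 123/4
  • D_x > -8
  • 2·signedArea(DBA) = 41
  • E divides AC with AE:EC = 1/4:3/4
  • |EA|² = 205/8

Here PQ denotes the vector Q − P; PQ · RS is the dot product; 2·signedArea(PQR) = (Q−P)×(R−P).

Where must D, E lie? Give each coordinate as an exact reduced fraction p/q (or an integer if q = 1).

D = (-7, 3)
E = (-37/4, 11/4)

1. E_x = -37/4  [E divides AC with AE:EC = 1/4:3/4]
2. E_y = 11/4  [E divides AC with AE:EC = 1/4:3/4]
   → E = (-37/4, 11/4)
3. D_x = -7  [2·signedArea(DBA) = 41 ∩ 2·signedArea(ECD) = 123/4]
4. D_y = 3  [2·signedArea(DBA) = 41 ∩ 2·signedArea(ECD) = 123/4]
   → D = (-7, 3)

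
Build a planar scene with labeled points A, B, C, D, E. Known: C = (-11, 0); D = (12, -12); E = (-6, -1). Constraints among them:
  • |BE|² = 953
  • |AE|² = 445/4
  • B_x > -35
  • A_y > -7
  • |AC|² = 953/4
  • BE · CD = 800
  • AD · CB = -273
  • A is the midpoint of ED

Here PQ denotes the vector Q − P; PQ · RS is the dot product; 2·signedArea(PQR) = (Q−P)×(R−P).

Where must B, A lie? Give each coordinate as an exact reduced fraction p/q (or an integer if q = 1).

1. A_x = 3  [A is the midpoint of ED]
2. A_y = -13/2  [A is the midpoint of ED]
   → A = (3, -13/2)
3. B_x = -34  [BE · CD = 800 ∩ AD · CB = -273]
4. B_y = 12  [BE · CD = 800 ∩ AD · CB = -273]
   → B = (-34, 12)

A = (3, -13/2)
B = (-34, 12)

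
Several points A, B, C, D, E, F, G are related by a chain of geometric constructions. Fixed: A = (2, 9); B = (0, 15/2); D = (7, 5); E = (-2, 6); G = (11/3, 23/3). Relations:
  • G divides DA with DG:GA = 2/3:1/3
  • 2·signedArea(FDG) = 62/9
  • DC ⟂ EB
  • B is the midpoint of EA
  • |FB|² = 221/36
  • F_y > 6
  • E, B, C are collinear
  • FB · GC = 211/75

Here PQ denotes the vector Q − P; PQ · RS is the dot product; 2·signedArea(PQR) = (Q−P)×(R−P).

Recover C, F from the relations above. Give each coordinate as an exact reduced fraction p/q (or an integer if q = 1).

1. C_x = 82/25  [E, B, C are collinear ∩ DC ⟂ EB]
2. C_y = 249/25  [E, B, C are collinear ∩ DC ⟂ EB]
   → C = (82/25, 249/25)
3. F_x = 7/3  [2·signedArea(FDG) = 62/9 ∩ FB · GC = 211/75]
4. F_y = 20/3  [2·signedArea(FDG) = 62/9 ∩ FB · GC = 211/75]
   → F = (7/3, 20/3)

C = (82/25, 249/25)
F = (7/3, 20/3)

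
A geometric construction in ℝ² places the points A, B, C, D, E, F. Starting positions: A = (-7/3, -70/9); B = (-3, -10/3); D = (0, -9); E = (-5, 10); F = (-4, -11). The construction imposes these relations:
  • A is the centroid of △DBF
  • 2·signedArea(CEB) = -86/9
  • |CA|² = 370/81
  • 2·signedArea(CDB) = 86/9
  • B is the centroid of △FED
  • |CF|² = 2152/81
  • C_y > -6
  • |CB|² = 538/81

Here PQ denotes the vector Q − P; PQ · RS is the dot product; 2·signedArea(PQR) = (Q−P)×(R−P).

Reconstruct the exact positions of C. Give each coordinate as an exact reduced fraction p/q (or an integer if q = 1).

1. C_x = -10/3  [2·signedArea(CEB) = -86/9 ∩ 2·signedArea(CDB) = 86/9]
2. C_y = -53/9  [2·signedArea(CEB) = -86/9 ∩ 2·signedArea(CDB) = 86/9]
   → C = (-10/3, -53/9)

C = (-10/3, -53/9)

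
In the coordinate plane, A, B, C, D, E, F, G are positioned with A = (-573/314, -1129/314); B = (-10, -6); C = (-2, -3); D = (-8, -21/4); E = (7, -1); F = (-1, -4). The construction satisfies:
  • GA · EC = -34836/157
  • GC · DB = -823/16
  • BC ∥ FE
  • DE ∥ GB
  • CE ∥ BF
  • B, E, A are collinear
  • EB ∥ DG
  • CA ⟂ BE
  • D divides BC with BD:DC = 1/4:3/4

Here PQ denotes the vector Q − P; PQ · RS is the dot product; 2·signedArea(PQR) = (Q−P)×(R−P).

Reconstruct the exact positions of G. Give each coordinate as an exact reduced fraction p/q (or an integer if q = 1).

1. G_x = -25  [DE ∥ GB ∩ EB ∥ DG]
2. G_y = -41/4  [DE ∥ GB ∩ EB ∥ DG]
   → G = (-25, -41/4)

G = (-25, -41/4)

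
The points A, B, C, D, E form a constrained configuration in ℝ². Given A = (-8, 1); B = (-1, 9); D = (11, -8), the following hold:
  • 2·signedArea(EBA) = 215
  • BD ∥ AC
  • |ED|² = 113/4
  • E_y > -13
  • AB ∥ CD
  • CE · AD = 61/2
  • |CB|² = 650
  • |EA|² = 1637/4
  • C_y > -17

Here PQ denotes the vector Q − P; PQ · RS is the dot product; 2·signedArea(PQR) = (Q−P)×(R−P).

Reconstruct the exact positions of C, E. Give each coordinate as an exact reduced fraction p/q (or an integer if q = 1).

C = (4, -16)
E = (15/2, -12)

1. C_x = 4  [AB ∥ CD ∩ BD ∥ AC]
2. C_y = -16  [AB ∥ CD ∩ BD ∥ AC]
   → C = (4, -16)
3. E_x = 15/2  [2·signedArea(EBA) = 215 ∩ CE · AD = 61/2]
4. E_y = -12  [2·signedArea(EBA) = 215 ∩ CE · AD = 61/2]
   → E = (15/2, -12)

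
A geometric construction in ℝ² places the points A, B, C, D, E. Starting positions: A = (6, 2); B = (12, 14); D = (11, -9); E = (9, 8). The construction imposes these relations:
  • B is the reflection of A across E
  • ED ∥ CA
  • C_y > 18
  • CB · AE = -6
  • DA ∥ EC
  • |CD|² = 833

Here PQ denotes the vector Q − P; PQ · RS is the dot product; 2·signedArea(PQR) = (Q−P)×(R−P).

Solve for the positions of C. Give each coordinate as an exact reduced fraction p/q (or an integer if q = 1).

C = (4, 19)

1. C_x = 4  [ED ∥ CA ∩ DA ∥ EC]
2. C_y = 19  [ED ∥ CA ∩ DA ∥ EC]
   → C = (4, 19)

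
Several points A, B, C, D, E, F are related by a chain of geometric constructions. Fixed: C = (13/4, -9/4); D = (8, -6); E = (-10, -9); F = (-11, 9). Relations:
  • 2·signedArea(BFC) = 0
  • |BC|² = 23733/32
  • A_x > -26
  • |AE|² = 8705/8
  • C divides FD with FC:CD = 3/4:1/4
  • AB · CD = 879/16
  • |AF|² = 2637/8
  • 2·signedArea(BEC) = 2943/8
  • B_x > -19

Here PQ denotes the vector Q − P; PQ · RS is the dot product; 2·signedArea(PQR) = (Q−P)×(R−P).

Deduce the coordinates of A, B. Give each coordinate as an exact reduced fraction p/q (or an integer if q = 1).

1. B_x = -145/8  [2·signedArea(BFC) = 0 ∩ 2·signedArea(BEC) = 2943/8]
2. B_y = 117/8  [2·signedArea(BFC) = 0 ∩ 2·signedArea(BEC) = 2943/8]
   → B = (-145/8, 117/8)
3. A_x = -101/4  [line -19/4·x + 15/4·y + -1567/8 = 0 ∩ |AF|² = 2637/8]
4. A_y = 81/4  [line -19/4·x + 15/4·y + -1567/8 = 0 ∩ |AF|² = 2637/8]
   → A = (-101/4, 81/4)

A = (-101/4, 81/4)
B = (-145/8, 117/8)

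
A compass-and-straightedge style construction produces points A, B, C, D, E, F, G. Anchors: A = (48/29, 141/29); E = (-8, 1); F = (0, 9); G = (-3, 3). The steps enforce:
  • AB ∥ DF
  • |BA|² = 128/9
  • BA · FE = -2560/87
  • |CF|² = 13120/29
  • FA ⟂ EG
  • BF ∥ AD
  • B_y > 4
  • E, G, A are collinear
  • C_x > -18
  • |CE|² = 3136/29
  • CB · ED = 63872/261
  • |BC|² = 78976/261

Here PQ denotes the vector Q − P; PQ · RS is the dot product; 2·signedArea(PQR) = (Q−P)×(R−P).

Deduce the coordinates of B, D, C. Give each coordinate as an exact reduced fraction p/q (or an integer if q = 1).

1. B_x = -184/87  [line 8·x + 8·y + -1976/87 = 0 ∩ |BA|² = 128/9]
2. B_y = 431/87  [line 8·x + 8·y + -1976/87 = 0 ∩ |BA|² = 128/9]
   → B = (-184/87, 431/87)
3. D_x = 328/87  [AB ∥ DF ∩ BF ∥ AD]
4. D_y = 775/87  [AB ∥ DF ∩ BF ∥ AD]
   → D = (328/87, 775/87)
5. C_x = -512/29  [line -1024/87·x + -688/87·y + -20048/87 = 0 ∩ |CF|² = 13120/29]
6. C_y = -83/29  [line -1024/87·x + -688/87·y + -20048/87 = 0 ∩ |CF|² = 13120/29]
   → C = (-512/29, -83/29)

B = (-184/87, 431/87)
C = (-512/29, -83/29)
D = (328/87, 775/87)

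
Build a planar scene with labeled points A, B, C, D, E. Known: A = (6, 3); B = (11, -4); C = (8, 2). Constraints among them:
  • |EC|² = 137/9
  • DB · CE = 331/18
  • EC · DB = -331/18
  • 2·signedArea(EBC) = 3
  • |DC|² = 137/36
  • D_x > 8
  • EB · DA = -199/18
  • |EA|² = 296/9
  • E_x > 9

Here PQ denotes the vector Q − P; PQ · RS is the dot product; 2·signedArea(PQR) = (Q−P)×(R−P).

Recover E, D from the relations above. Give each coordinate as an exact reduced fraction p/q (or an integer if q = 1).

1. E_x = 28/3  [line -6·x + -3·y + 51 = 0 ∩ |EC|² = 137/9]
2. E_y = -5/3  [line -6·x + -3·y + 51 = 0 ∩ |EC|² = 137/9]
   → E = (28/3, -5/3)
3. D_x = 26/3  [DB · CE = 331/18 ∩ EB · DA = -199/18]
4. D_y = 1/6  [DB · CE = 331/18 ∩ EB · DA = -199/18]
   → D = (26/3, 1/6)

D = (26/3, 1/6)
E = (28/3, -5/3)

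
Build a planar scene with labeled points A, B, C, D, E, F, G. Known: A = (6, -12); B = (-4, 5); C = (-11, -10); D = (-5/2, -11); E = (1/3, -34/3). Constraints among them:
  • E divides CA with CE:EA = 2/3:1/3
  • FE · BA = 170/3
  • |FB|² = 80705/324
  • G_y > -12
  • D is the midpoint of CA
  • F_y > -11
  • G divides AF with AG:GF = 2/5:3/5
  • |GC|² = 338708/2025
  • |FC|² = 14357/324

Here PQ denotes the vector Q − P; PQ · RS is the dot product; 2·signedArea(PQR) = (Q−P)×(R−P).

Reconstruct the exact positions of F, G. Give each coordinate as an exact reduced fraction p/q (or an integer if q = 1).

1. F_x = -79/18  [line -10·x + 17·y + 418/3 = 0 ∩ |FC|² = 14357/324]
2. F_y = -97/9  [line -10·x + 17·y + 418/3 = 0 ∩ |FC|² = 14357/324]
   → F = (-79/18, -97/9)
3. G_x = 83/45  [G divides AF with AG:GF = 2/5:3/5]
4. G_y = -518/45  [G divides AF with AG:GF = 2/5:3/5]
   → G = (83/45, -518/45)

F = (-79/18, -97/9)
G = (83/45, -518/45)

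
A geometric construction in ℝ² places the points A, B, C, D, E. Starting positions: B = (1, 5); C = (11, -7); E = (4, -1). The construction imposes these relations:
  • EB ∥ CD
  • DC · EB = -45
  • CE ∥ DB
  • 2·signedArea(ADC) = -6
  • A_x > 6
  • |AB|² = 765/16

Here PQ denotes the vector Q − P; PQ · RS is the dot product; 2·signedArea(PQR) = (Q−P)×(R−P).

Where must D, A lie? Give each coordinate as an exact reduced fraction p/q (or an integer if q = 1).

A = (25/4, 1/2)
D = (8, -1)

1. D_x = 8  [CE ∥ DB ∩ EB ∥ CD]
2. D_y = -1  [CE ∥ DB ∩ EB ∥ CD]
   → D = (8, -1)
3. A_x = 25/4  [line 6·x + 3·y + -39 = 0 ∩ |AB|² = 765/16]
4. A_y = 1/2  [line 6·x + 3·y + -39 = 0 ∩ |AB|² = 765/16]
   → A = (25/4, 1/2)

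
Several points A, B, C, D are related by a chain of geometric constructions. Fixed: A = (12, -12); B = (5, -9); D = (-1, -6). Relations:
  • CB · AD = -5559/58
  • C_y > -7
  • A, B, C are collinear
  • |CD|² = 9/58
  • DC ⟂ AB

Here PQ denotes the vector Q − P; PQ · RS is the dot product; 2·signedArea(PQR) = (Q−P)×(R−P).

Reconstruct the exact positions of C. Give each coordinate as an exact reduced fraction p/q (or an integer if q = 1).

C = (-67/58, -369/58)

1. C_x = -67/58  [A, B, C are collinear ∩ DC ⟂ AB]
2. C_y = -369/58  [A, B, C are collinear ∩ DC ⟂ AB]
   → C = (-67/58, -369/58)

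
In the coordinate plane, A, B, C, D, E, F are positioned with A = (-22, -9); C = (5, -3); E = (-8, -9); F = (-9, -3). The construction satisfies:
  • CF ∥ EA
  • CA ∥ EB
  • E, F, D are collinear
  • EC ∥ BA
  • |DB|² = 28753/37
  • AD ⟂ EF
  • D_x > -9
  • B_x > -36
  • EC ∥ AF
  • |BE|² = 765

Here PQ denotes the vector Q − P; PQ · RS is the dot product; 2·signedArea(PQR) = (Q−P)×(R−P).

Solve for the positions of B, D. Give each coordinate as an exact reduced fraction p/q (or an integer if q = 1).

1. B_x = -35  [EC ∥ BA ∩ CA ∥ EB]
2. B_y = -15  [EC ∥ BA ∩ CA ∥ EB]
   → B = (-35, -15)
3. D_x = -310/37  [E, F, D are collinear ∩ AD ⟂ EF]
4. D_y = -249/37  [E, F, D are collinear ∩ AD ⟂ EF]
   → D = (-310/37, -249/37)

B = (-35, -15)
D = (-310/37, -249/37)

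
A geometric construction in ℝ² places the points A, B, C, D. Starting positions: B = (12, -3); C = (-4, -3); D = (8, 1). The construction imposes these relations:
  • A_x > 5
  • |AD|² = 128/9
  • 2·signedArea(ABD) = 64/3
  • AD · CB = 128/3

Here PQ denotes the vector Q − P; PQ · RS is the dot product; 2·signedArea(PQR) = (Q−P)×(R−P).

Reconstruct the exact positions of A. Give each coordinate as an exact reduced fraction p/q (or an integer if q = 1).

A = (16/3, -5/3)

1. A_x = 16/3  [AD · CB = 128/3 ∩ 2·signedArea(ABD) = 64/3]
2. A_y = -5/3  [AD · CB = 128/3 ∩ 2·signedArea(ABD) = 64/3]
   → A = (16/3, -5/3)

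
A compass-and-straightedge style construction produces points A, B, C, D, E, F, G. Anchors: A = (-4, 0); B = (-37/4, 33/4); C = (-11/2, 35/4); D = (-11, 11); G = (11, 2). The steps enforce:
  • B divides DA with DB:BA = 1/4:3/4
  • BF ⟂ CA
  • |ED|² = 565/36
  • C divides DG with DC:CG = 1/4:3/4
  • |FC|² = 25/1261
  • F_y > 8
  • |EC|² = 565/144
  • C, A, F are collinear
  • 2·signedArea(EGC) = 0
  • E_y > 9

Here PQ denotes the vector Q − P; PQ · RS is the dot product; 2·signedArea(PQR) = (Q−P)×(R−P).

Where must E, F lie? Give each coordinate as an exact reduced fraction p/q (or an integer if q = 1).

E = (-22/3, 19/2)
F = (-13931/2522, 44835/5044)

1. E_x = -22/3  [line -27/4·x + -33/2·y + 429/4 = 0 ∩ |EC|² = 565/144]
2. E_y = 19/2  [line -27/4·x + -33/2·y + 429/4 = 0 ∩ |EC|² = 565/144]
   → E = (-22/3, 19/2)
3. F_x = -13931/2522  [C, A, F are collinear ∩ BF ⟂ CA]
4. F_y = 44835/5044  [C, A, F are collinear ∩ BF ⟂ CA]
   → F = (-13931/2522, 44835/5044)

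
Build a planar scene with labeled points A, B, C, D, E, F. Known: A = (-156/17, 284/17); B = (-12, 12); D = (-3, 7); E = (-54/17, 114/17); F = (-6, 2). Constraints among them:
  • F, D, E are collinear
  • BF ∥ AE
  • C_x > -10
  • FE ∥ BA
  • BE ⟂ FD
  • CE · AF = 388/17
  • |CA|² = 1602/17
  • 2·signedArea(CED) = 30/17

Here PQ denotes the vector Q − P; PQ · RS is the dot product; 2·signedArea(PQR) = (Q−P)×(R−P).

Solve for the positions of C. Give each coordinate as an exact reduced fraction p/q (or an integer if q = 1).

C = (-9, 7)

1. C_x = -9  [2·signedArea(CED) = 30/17 ∩ CE · AF = 388/17]
2. C_y = 7  [2·signedArea(CED) = 30/17 ∩ CE · AF = 388/17]
   → C = (-9, 7)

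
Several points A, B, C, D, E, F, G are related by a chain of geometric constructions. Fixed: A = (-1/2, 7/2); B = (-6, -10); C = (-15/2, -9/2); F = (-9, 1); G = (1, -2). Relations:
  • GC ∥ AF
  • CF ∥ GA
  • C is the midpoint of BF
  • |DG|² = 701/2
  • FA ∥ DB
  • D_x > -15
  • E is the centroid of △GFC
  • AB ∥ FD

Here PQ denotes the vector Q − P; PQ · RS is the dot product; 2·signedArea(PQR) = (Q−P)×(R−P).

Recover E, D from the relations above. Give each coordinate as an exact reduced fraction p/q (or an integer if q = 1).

D = (-29/2, -25/2)
E = (-31/6, -11/6)

1. E_x = -31/6  [E is the centroid of △GFC]
2. E_y = -11/6  [E is the centroid of △GFC]
   → E = (-31/6, -11/6)
3. D_x = -29/2  [FA ∥ DB ∩ AB ∥ FD]
4. D_y = -25/2  [FA ∥ DB ∩ AB ∥ FD]
   → D = (-29/2, -25/2)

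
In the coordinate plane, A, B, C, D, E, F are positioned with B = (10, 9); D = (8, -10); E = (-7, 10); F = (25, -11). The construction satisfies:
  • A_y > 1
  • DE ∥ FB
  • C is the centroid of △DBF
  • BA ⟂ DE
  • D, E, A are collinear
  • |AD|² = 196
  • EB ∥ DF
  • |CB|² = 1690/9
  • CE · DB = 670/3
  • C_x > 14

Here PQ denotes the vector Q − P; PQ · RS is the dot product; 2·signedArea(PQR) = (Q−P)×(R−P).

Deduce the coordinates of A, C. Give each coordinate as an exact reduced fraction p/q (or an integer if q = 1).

A = (-2/5, 6/5)
C = (43/3, -4)

1. A_x = -2/5  [D, E, A are collinear ∩ BA ⟂ DE]
2. A_y = 6/5  [D, E, A are collinear ∩ BA ⟂ DE]
   → A = (-2/5, 6/5)
3. C_x = 43/3  [C is the centroid of △DBF]
4. C_y = -4  [C is the centroid of △DBF]
   → C = (43/3, -4)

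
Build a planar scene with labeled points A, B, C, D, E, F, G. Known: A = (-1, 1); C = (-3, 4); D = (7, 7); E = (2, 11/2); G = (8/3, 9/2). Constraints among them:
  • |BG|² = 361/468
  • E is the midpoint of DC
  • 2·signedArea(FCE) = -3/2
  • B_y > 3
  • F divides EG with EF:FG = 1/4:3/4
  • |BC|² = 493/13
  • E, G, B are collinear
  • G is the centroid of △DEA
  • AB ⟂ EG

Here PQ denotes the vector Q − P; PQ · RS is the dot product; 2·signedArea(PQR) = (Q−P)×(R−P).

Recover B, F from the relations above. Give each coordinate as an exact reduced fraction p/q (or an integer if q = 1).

B = (41/13, 49/13)
F = (13/6, 21/4)

1. B_x = 41/13  [E, G, B are collinear ∩ AB ⟂ EG]
2. B_y = 49/13  [E, G, B are collinear ∩ AB ⟂ EG]
   → B = (41/13, 49/13)
3. F_x = 13/6  [F divides EG with EF:FG = 1/4:3/4]
4. F_y = 21/4  [F divides EG with EF:FG = 1/4:3/4]
   → F = (13/6, 21/4)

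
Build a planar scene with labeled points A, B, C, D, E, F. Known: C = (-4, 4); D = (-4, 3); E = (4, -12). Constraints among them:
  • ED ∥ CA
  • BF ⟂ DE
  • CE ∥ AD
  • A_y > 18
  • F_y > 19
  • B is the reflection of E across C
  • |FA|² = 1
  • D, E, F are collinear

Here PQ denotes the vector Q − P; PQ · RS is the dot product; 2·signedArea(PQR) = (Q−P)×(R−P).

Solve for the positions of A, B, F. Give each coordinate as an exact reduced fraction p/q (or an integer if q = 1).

1. A_x = -12  [CE ∥ AD ∩ ED ∥ CA]
2. A_y = 19  [CE ∥ AD ∩ ED ∥ CA]
   → A = (-12, 19)
3. B_x = -12  [B is the reflection of E across C]
4. B_y = 20  [B is the reflection of E across C]
   → B = (-12, 20)
5. F_x = -3708/289  [D, E, F are collinear ∩ BF ⟂ DE]
6. F_y = 5652/289  [D, E, F are collinear ∩ BF ⟂ DE]
   → F = (-3708/289, 5652/289)

A = (-12, 19)
B = (-12, 20)
F = (-3708/289, 5652/289)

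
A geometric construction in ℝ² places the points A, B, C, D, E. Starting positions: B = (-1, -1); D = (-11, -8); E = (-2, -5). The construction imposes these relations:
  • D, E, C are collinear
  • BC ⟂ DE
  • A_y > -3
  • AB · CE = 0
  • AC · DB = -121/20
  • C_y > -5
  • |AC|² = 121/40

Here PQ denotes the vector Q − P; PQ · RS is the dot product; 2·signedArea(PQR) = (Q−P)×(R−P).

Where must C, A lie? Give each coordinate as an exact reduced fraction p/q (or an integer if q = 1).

A = (-9/20, -53/20)
C = (1/10, -43/10)

1. C_x = 1/10  [D, E, C are collinear ∩ BC ⟂ DE]
2. C_y = -43/10  [D, E, C are collinear ∩ BC ⟂ DE]
   → C = (1/10, -43/10)
3. A_x = -9/20  [AB · CE = 0 ∩ AC · DB = -121/20]
4. A_y = -53/20  [AB · CE = 0 ∩ AC · DB = -121/20]
   → A = (-9/20, -53/20)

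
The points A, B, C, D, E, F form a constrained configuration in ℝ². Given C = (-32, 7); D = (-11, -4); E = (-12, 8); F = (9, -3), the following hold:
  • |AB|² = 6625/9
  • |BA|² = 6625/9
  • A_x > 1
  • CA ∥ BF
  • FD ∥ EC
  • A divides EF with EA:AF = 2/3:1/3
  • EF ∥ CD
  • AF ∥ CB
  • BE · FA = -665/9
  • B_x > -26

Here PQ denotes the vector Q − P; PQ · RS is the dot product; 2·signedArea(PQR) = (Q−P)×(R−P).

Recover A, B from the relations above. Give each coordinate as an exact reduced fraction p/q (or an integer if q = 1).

1. A_x = 2  [A divides EF with EA:AF = 2/3:1/3]
2. A_y = 2/3  [A divides EF with EA:AF = 2/3:1/3]
   → A = (2, 2/3)
3. B_x = -25  [CA ∥ BF ∩ AF ∥ CB]
4. B_y = 10/3  [CA ∥ BF ∩ AF ∥ CB]
   → B = (-25, 10/3)

A = (2, 2/3)
B = (-25, 10/3)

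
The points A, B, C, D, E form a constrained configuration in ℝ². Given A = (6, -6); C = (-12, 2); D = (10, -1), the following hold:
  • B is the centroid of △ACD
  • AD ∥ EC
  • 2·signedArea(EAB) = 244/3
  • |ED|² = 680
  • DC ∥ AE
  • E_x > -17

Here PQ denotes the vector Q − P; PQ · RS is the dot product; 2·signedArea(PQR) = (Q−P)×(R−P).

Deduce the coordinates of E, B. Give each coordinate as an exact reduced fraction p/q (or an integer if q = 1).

1. E_x = -16  [AD ∥ EC ∩ DC ∥ AE]
2. E_y = -3  [AD ∥ EC ∩ DC ∥ AE]
   → E = (-16, -3)
3. B_x = 4/3  [B is the centroid of △ACD]
4. B_y = -5/3  [B is the centroid of △ACD]
   → B = (4/3, -5/3)

B = (4/3, -5/3)
E = (-16, -3)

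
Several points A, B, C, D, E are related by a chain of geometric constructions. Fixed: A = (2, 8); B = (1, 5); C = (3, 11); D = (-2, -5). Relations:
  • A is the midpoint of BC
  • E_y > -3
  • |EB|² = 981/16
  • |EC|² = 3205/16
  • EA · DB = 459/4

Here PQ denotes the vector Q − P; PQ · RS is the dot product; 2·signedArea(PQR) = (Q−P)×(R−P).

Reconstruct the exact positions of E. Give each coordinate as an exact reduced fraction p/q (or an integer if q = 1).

1. E_x = -5/4  [line -3·x + -10·y + -115/4 = 0 ∩ |EB|² = 981/16]
2. E_y = -5/2  [line -3·x + -10·y + -115/4 = 0 ∩ |EB|² = 981/16]
   → E = (-5/4, -5/2)

E = (-5/4, -5/2)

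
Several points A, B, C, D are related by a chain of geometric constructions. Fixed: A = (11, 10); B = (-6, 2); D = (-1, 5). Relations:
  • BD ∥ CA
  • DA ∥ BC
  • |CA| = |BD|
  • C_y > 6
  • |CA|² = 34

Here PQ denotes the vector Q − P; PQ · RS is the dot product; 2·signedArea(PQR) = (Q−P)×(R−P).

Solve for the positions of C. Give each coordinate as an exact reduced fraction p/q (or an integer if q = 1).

1. C_x = 6  [BD ∥ CA ∩ DA ∥ BC]
2. C_y = 7  [BD ∥ CA ∩ DA ∥ BC]
   → C = (6, 7)

C = (6, 7)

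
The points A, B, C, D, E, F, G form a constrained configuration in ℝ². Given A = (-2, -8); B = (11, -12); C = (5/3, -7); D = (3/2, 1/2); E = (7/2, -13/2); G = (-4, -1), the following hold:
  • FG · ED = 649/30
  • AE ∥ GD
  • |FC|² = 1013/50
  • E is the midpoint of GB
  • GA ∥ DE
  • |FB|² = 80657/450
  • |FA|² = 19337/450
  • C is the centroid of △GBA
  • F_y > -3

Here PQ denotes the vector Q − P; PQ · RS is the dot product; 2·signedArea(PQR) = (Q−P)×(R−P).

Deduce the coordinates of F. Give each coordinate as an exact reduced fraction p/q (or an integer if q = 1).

F = (47/30, -5/2)

1. F_x = 47/30  [line 2·x + -7·y + -619/30 = 0 ∩ |FC|² = 1013/50]
2. F_y = -5/2  [line 2·x + -7·y + -619/30 = 0 ∩ |FC|² = 1013/50]
   → F = (47/30, -5/2)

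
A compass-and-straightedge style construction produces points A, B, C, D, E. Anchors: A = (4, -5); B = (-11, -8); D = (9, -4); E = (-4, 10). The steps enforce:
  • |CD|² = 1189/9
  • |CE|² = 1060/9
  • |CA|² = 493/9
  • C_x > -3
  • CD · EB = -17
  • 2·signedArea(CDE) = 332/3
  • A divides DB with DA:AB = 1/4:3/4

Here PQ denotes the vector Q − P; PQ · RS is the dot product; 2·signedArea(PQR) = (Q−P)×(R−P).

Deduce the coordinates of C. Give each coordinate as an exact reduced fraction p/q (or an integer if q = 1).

C = (-2, -2/3)

1. C_x = -2  [CD · EB = -17 ∩ 2·signedArea(CDE) = 332/3]
2. C_y = -2/3  [CD · EB = -17 ∩ 2·signedArea(CDE) = 332/3]
   → C = (-2, -2/3)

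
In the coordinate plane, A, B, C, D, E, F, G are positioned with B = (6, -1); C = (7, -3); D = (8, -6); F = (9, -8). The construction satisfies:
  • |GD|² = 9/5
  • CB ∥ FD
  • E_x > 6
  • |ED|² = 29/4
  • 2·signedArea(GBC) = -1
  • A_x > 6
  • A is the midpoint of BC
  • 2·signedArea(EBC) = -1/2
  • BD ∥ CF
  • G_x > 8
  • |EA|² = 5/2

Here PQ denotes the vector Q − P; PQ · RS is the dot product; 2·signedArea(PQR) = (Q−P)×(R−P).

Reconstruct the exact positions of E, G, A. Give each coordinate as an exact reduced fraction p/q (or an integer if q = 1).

A = (13/2, -2)
E = (7, -7/2)
G = (43/5, -36/5)

1. G_x = 43/5  [line 2·x + 1·y + -10 = 0 ∩ |GD|² = 9/5]
2. G_y = -36/5  [line 2·x + 1·y + -10 = 0 ∩ |GD|² = 9/5]
   → G = (43/5, -36/5)
3. A_x = 13/2  [A is the midpoint of BC]
4. A_y = -2  [A is the midpoint of BC]
   → A = (13/2, -2)
5. E_x = 7  [line 2·x + 1·y + -21/2 = 0 ∩ |EA|² = 5/2]
6. E_y = -7/2  [line 2·x + 1·y + -21/2 = 0 ∩ |EA|² = 5/2]
   → E = (7, -7/2)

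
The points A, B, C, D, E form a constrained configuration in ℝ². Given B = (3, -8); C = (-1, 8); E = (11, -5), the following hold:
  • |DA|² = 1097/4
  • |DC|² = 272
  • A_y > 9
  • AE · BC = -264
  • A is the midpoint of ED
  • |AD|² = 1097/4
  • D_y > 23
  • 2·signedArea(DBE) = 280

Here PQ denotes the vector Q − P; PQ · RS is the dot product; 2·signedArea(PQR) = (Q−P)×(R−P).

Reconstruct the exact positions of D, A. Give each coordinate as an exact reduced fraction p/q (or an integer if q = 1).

A = (3, 19/2)
D = (-5, 24)

1. D_x = -5  [line -3·x + 8·y + -207 = 0 ∩ |DC|² = 272]
2. D_y = 24  [line -3·x + 8·y + -207 = 0 ∩ |DC|² = 272]
   → D = (-5, 24)
3. A_x = 3  [A is the midpoint of ED]
4. A_y = 19/2  [A is the midpoint of ED]
   → A = (3, 19/2)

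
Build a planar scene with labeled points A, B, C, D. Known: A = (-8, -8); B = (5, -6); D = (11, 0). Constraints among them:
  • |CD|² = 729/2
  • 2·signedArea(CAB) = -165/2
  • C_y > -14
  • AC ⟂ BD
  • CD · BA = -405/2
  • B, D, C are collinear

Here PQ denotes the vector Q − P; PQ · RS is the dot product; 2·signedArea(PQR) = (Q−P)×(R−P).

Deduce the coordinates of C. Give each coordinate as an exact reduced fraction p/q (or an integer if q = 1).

1. C_x = -5/2  [B, D, C are collinear ∩ AC ⟂ BD]
2. C_y = -27/2  [B, D, C are collinear ∩ AC ⟂ BD]
   → C = (-5/2, -27/2)

C = (-5/2, -27/2)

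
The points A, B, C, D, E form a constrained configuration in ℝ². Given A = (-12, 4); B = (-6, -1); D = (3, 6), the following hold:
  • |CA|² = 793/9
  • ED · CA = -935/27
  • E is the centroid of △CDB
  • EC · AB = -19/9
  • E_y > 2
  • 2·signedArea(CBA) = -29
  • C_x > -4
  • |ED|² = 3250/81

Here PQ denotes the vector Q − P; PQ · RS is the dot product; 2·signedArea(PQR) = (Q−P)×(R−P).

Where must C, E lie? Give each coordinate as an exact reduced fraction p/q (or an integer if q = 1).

1. C_x = -3  [line -5·x + -6·y + -7 = 0 ∩ |CA|² = 793/9]
2. C_y = 4/3  [line -5·x + -6·y + -7 = 0 ∩ |CA|² = 793/9]
   → C = (-3, 4/3)
3. E_x = -2  [E is the centroid of △CDB]
4. E_y = 19/9  [E is the centroid of △CDB]
   → E = (-2, 19/9)

C = (-3, 4/3)
E = (-2, 19/9)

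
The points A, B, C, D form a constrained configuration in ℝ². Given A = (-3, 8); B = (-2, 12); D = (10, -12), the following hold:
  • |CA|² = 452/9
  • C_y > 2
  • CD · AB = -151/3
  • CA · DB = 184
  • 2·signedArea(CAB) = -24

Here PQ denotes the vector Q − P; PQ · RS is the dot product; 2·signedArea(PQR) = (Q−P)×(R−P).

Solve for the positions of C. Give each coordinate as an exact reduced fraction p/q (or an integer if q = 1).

1. C_x = 5/3  [CA · DB = 184 ∩ CD · AB = -151/3]
2. C_y = 8/3  [CA · DB = 184 ∩ CD · AB = -151/3]
   → C = (5/3, 8/3)

C = (5/3, 8/3)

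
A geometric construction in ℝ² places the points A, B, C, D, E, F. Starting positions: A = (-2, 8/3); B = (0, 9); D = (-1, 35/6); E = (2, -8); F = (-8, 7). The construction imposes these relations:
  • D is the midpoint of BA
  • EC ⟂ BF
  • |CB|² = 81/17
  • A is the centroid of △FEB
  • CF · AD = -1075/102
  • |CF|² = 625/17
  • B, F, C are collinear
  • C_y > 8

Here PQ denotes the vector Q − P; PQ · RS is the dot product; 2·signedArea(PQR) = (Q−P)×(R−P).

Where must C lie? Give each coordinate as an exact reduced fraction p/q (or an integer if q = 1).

1. C_x = -36/17  [B, F, C are collinear ∩ EC ⟂ BF]
2. C_y = 144/17  [B, F, C are collinear ∩ EC ⟂ BF]
   → C = (-36/17, 144/17)

C = (-36/17, 144/17)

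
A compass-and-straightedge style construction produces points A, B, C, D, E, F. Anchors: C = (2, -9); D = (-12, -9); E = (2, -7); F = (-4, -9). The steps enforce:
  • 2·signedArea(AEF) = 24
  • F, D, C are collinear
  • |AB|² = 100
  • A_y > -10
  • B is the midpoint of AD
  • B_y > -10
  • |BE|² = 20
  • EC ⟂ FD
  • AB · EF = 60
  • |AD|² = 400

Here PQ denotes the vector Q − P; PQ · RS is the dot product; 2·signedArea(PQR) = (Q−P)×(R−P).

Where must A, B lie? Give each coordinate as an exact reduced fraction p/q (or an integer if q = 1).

1. A_x = 8  [line 2·x + -6·y + -70 = 0 ∩ |AD|² = 400]
2. A_y = -9  [line 2·x + -6·y + -70 = 0 ∩ |AD|² = 400]
   → A = (8, -9)
3. B_x = -2  [AB · EF = 60 ∩ B is the midpoint of AD]
4. B_y = -9  [AB · EF = 60 ∩ B is the midpoint of AD]
   → B = (-2, -9)

A = (8, -9)
B = (-2, -9)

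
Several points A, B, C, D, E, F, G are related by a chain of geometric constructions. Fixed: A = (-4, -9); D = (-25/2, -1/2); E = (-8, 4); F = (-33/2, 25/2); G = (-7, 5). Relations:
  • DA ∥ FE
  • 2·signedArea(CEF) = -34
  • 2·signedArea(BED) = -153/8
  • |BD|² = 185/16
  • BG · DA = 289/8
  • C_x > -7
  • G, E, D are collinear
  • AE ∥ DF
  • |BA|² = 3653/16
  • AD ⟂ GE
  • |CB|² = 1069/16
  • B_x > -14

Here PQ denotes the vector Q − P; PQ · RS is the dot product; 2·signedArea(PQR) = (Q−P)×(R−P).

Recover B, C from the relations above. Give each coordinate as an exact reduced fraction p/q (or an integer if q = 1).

1. B_x = -27/2  [line 9/2·x + -9/2·y + 585/8 = 0 ∩ |BA|² = 3653/16]
2. B_y = 11/4  [line 9/2·x + -9/2·y + 585/8 = 0 ∩ |BA|² = 3653/16]
   → B = (-27/2, 11/4)
3. C_x = -6  [line -17/2·x + -17/2·y + 0 = 0 ∩ |CB|² = 1069/16]
4. C_y = 6  [line -17/2·x + -17/2·y + 0 = 0 ∩ |CB|² = 1069/16]
   → C = (-6, 6)

B = (-27/2, 11/4)
C = (-6, 6)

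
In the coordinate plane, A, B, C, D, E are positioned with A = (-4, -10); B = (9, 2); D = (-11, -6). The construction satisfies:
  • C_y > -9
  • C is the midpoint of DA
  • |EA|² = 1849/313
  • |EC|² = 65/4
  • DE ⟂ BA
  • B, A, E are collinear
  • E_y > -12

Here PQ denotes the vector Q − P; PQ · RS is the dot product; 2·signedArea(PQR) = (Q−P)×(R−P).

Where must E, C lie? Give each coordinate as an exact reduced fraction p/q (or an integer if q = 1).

1. E_x = -1811/313  [B, A, E are collinear ∩ DE ⟂ BA]
2. E_y = -3646/313  [B, A, E are collinear ∩ DE ⟂ BA]
   → E = (-1811/313, -3646/313)
3. C_x = -15/2  [C is the midpoint of DA]
4. C_y = -8  [C is the midpoint of DA]
   → C = (-15/2, -8)

C = (-15/2, -8)
E = (-1811/313, -3646/313)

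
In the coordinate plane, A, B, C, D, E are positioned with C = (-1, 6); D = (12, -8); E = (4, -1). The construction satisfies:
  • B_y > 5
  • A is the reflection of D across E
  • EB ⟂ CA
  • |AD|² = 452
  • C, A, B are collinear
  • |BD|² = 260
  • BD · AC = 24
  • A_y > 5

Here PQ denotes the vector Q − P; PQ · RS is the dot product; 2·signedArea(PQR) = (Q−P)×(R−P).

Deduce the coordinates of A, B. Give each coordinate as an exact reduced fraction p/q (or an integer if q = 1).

1. A_x = -4  [A is the reflection of D across E]
2. A_y = 6  [A is the reflection of D across E]
   → A = (-4, 6)
3. B_x = 4  [C, A, B are collinear ∩ EB ⟂ CA]
4. B_y = 6  [C, A, B are collinear ∩ EB ⟂ CA]
   → B = (4, 6)

A = (-4, 6)
B = (4, 6)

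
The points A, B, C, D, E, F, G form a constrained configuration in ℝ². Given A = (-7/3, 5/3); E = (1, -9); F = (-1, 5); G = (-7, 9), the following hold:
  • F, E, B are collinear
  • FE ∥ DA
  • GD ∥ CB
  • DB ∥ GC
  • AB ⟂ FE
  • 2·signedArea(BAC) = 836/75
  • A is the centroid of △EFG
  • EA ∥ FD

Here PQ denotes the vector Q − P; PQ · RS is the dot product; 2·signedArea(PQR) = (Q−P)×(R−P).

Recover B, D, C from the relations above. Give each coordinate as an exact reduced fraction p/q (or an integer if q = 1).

B = (-14/25, 48/25)
C = (-242/75, -356/75)
D = (-13/3, 47/3)

1. B_x = -14/25  [F, E, B are collinear ∩ AB ⟂ FE]
2. B_y = 48/25  [F, E, B are collinear ∩ AB ⟂ FE]
   → B = (-14/25, 48/25)
3. D_x = -13/3  [FE ∥ DA ∩ EA ∥ FD]
4. D_y = 47/3  [FE ∥ DA ∩ EA ∥ FD]
   → D = (-13/3, 47/3)
5. C_x = -242/75  [GD ∥ CB ∩ DB ∥ GC]
6. C_y = -356/75  [GD ∥ CB ∩ DB ∥ GC]
   → C = (-242/75, -356/75)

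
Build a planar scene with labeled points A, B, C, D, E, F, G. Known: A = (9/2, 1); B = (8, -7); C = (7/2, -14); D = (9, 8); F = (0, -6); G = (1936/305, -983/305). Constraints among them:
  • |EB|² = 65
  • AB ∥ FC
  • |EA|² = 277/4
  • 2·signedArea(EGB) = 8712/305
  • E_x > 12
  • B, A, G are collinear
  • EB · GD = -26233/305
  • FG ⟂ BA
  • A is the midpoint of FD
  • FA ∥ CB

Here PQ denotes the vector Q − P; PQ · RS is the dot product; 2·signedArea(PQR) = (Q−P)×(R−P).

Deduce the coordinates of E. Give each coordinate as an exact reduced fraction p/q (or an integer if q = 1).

E = (3872/305, -136/305)

1. E_x = 3872/305  [2·signedArea(EGB) = 8712/305 ∩ EB · GD = -26233/305]
2. E_y = -136/305  [2·signedArea(EGB) = 8712/305 ∩ EB · GD = -26233/305]
   → E = (3872/305, -136/305)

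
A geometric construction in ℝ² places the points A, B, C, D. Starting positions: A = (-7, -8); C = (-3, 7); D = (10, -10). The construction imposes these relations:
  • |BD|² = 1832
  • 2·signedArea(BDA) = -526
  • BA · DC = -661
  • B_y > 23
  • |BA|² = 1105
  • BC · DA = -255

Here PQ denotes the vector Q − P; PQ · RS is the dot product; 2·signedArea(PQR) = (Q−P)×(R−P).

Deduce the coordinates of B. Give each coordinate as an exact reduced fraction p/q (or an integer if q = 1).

1. B_x = -16  [BC · DA = -255 ∩ 2·signedArea(BDA) = -526]
2. B_y = 24  [BC · DA = -255 ∩ 2·signedArea(BDA) = -526]
   → B = (-16, 24)

B = (-16, 24)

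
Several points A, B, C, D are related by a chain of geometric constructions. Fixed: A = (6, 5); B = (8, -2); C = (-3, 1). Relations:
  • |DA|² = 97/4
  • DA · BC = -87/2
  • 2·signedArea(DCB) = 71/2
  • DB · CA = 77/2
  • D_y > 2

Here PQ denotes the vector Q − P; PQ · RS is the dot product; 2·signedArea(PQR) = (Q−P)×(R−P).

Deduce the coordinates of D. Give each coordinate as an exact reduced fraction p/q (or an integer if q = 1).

D = (3/2, 3)

1. D_x = 3/2  [2·signedArea(DCB) = 71/2 ∩ DA · BC = -87/2]
2. D_y = 3  [2·signedArea(DCB) = 71/2 ∩ DA · BC = -87/2]
   → D = (3/2, 3)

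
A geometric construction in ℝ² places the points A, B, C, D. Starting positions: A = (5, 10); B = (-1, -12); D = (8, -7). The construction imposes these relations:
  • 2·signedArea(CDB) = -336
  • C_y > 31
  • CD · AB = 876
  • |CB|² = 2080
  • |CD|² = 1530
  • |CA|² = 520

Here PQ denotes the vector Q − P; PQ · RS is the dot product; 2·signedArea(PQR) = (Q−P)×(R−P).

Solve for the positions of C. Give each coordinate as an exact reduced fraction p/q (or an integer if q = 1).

1. C_x = 11  [2·signedArea(CDB) = -336 ∩ CD · AB = 876]
2. C_y = 32  [2·signedArea(CDB) = -336 ∩ CD · AB = 876]
   → C = (11, 32)

C = (11, 32)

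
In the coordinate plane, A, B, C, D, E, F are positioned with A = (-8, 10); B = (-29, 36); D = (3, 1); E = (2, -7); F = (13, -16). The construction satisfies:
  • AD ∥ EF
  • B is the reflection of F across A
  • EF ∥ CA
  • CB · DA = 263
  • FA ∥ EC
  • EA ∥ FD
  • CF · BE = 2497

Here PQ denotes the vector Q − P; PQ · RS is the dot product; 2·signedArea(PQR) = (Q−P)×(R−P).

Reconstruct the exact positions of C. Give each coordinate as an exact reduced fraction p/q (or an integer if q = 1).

1. C_x = -19  [EF ∥ CA ∩ FA ∥ EC]
2. C_y = 19  [EF ∥ CA ∩ FA ∥ EC]
   → C = (-19, 19)

C = (-19, 19)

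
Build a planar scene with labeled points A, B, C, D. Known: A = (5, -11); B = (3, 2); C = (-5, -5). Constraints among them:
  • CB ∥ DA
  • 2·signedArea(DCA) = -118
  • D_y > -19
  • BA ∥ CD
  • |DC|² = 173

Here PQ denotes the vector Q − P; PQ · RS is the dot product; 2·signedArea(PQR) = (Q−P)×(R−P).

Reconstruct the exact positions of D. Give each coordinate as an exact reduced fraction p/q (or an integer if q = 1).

D = (-3, -18)

1. D_x = -3  [CB ∥ DA ∩ BA ∥ CD]
2. D_y = -18  [CB ∥ DA ∩ BA ∥ CD]
   → D = (-3, -18)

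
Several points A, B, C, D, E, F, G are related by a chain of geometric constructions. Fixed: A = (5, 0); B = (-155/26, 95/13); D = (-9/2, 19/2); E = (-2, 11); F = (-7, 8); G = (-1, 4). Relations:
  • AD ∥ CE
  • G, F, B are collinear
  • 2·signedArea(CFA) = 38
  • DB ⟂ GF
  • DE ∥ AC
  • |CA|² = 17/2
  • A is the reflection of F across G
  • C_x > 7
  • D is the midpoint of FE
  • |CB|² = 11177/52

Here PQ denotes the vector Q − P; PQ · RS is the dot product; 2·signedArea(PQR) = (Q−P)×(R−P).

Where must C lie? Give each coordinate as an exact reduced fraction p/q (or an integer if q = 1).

1. C_x = 15/2  [AD ∥ CE ∩ DE ∥ AC]
2. C_y = 3/2  [AD ∥ CE ∩ DE ∥ AC]
   → C = (15/2, 3/2)

C = (15/2, 3/2)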